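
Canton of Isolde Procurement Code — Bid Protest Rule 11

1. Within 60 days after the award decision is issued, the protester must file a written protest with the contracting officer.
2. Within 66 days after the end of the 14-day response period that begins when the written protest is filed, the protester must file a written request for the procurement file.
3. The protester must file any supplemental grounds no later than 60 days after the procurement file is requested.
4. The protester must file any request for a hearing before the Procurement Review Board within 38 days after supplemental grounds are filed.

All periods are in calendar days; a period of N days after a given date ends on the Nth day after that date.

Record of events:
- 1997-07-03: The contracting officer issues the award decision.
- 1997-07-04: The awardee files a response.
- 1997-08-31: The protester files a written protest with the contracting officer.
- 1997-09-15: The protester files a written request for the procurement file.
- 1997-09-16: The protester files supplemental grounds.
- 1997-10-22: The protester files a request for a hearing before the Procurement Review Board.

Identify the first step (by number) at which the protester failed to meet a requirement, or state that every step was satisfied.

(1) due by 1997-07-03 + 60 days = 1997-09-01; done 1997-08-31 — timely.
(2) due by 1997-09-14 + 66 days = 1997-11-19; done 1997-09-15 — timely.
(3) due by 1997-09-15 + 60 days = 1997-11-14; completed 1997-09-16, before the deadline.
(4) due by 1997-09-16 + 38 days = 1997-10-24; 1997-10-22 is within that limit.

None — every step was satisfied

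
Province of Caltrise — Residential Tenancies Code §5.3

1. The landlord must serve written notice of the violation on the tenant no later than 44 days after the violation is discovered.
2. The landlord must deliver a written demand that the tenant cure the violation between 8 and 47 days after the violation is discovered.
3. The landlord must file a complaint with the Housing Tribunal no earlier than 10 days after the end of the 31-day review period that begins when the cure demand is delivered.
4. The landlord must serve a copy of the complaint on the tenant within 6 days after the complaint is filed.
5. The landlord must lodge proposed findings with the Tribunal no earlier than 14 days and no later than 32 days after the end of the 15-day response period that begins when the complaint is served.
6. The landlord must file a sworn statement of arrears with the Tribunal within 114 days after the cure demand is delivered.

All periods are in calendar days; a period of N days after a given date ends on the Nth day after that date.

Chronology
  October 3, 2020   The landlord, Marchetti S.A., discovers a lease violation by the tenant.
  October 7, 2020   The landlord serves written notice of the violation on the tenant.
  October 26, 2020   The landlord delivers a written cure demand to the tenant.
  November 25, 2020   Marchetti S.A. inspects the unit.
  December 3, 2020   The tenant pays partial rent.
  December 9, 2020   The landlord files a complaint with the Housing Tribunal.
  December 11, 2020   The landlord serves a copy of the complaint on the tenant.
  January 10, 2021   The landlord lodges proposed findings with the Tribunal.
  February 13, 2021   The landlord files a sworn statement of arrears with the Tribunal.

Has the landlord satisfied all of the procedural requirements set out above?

(1) due by October 3, 2020 + 44 days = November 16, 2020; done October 7, 2020 — timely.
(2) the permitted window runs from October 3, 2020 + 8 = October 11, 2020 to October 3, 2020 + 47 = November 19, 2020; October 26, 2020 falls inside that range.
(3) permitted from November 26, 2020 + 10 days = December 6, 2020 onward; done December 9, 2020, after the minimum wait.
(4) due by December 9, 2020 + 6 days = December 15, 2020; December 11, 2020 is within that limit.
(5) the permitted window runs from December 26, 2020 + 14 = January 9, 2021 to December 26, 2020 + 32 = January 27, 2021; done January 10, 2021, which is between those dates.
(6) due by October 26, 2020 + 114 days = February 17, 2021; February 13, 2021 is within that limit.

Yes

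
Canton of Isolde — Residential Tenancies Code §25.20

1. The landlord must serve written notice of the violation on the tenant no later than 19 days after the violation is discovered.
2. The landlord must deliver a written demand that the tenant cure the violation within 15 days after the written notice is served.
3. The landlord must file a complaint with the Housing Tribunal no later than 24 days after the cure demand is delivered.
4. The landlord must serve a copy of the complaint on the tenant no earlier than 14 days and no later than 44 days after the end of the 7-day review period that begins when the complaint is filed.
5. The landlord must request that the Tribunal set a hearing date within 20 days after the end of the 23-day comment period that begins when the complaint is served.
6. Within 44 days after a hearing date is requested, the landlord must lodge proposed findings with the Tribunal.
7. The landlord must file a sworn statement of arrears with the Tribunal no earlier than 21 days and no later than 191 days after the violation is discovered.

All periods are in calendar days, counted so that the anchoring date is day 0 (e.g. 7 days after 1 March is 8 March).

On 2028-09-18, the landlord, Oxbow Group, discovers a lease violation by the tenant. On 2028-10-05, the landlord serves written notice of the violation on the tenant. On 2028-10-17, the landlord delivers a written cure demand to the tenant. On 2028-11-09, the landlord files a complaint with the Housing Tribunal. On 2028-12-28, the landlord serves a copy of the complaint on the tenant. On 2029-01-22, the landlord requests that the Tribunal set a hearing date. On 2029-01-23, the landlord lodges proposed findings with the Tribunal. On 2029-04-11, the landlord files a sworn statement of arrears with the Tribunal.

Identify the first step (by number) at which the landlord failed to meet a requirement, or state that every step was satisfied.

Step 1: 19 days after 2028-09-18 (when the violation is discovered) is 2028-10-07; 2028-10-05 is within that limit.
Step 2: 15 days after 2028-10-05 (when the written notice is served) is 2028-10-20; 2028-10-17 is within that limit.
Step 3: 24 days after 2028-10-17 (when the cure demand is delivered) is 2028-11-10; 2028-11-09 is within that limit.
Step 4: the window is 14–44 days after 2028-11-16 (end of the 7-day review period, which began when the complaint is filed on 2028-11-09), so 2028-11-30 through 2028-12-30; done 2028-12-28 — within the window.
Step 5: 20 days after 2029-01-20 (end of the 23-day comment period, which began when the complaint is served on 2028-12-28) is 2029-02-09; done 2029-01-22 — timely.
Step 6: 44 days after 2029-01-22 (when a hearing date is requested) is 2029-03-07; completed 2029-01-23, before the deadline.
Step 7: the window is 21–191 days after 2028-09-18 (when the violation is discovered), so 2028-10-09 through 2029-03-28; 2029-04-11 is 14 days past the end of the window.
The procedure was therefore not followed at step 7.

Step 7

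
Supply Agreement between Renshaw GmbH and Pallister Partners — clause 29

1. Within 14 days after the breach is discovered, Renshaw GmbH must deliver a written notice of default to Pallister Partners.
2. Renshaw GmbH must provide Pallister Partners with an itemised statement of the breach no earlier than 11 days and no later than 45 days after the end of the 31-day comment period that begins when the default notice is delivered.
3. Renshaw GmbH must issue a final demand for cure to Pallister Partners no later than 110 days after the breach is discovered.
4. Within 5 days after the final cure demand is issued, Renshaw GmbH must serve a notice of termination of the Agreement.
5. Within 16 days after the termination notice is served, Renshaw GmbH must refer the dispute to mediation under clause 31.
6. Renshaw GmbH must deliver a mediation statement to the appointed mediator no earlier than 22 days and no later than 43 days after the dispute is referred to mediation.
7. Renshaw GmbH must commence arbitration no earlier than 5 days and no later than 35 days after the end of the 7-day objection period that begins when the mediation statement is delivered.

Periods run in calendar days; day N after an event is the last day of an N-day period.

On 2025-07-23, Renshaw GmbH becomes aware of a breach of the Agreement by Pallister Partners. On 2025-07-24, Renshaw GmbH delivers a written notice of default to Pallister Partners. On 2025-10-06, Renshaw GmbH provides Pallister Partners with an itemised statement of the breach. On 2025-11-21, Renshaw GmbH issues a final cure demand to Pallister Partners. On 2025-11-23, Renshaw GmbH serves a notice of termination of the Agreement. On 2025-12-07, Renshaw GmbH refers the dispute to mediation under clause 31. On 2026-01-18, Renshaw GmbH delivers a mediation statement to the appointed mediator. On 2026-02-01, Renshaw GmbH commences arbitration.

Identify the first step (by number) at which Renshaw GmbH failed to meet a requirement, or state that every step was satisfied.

Step 3

(1) due by 2025-07-23 + 14 days = 2025-08-06; 2025-07-24 is within that limit.
(2) the permitted window runs from 2025-08-24 + 11 = 2025-09-04 to 2025-08-24 + 45 = 2025-10-08; done 2025-10-06 — within the window.
(3) due by 2025-07-23 + 110 days = 2025-11-10; 2025-11-21 misses that deadline by 11 days.
The procedure was therefore not followed at step 3.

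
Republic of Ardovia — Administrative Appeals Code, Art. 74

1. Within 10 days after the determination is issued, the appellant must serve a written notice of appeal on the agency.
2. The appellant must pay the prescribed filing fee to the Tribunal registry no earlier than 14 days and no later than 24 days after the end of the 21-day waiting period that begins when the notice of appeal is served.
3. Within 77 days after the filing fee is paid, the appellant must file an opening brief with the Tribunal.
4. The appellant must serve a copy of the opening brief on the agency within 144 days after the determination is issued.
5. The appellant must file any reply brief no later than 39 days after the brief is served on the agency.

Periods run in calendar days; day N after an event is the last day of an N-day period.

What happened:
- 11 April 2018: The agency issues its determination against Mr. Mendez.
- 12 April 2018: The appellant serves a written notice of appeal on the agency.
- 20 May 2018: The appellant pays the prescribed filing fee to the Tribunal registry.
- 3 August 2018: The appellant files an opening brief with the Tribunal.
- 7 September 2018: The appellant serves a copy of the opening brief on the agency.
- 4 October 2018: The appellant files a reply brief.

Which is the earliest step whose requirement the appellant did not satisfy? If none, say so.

(1) due by 11 April 2018 + 10 days = 21 April 2018; 12 April 2018 is within that limit.
(2) the permitted window runs from 3 May 2018 + 14 = 17 May 2018 to 3 May 2018 + 24 = 27 May 2018; done 20 May 2018 — within the window.
(3) due by 20 May 2018 + 77 days = 5 August 2018; completed 3 August 2018, before the deadline.
(4) due by 11 April 2018 + 144 days = 2 September 2018; done 7 September 2018 — 5 days late.

Step 4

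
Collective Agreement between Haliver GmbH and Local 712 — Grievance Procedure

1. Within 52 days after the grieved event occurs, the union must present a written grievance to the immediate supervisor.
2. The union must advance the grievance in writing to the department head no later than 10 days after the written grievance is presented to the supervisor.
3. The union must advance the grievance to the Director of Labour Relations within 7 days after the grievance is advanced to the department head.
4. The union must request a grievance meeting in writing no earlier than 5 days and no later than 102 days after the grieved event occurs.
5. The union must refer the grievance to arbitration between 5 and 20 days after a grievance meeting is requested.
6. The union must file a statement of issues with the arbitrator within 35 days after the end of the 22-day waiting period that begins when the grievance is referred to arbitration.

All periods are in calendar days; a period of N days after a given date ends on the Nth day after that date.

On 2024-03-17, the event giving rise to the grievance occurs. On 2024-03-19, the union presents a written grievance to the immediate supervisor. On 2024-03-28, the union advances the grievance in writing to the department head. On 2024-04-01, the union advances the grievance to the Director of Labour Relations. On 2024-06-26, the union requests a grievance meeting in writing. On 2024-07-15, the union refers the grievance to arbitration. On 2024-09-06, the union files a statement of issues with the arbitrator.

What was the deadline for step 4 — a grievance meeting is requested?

Step 4 runs from 2024-03-17, when the grieved event occurs. The window is 5–102 days after 2024-03-17; it closes on 2024-06-27.

2024-06-27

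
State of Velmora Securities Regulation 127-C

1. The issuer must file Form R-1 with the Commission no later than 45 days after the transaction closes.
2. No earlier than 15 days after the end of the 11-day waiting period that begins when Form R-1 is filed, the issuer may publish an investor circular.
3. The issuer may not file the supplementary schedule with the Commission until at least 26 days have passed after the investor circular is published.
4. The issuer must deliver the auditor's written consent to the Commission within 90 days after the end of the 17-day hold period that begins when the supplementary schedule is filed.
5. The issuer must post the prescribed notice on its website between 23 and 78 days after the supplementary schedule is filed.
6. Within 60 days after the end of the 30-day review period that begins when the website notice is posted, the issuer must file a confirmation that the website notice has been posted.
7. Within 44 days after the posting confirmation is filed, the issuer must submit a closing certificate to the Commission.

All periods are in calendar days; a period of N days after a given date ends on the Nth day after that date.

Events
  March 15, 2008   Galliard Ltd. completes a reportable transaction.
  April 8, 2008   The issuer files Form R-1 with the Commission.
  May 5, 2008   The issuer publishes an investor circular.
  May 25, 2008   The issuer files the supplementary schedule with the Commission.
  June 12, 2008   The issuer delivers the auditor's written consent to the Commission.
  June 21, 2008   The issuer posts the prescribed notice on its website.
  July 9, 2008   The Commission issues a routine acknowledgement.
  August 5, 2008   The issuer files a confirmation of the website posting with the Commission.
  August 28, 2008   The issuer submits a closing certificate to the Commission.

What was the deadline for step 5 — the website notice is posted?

August 11, 2008

Step 5 runs from May 25, 2008, when the supplementary schedule is filed. The window is 23–78 days after May 25, 2008; it closes on August 11, 2008.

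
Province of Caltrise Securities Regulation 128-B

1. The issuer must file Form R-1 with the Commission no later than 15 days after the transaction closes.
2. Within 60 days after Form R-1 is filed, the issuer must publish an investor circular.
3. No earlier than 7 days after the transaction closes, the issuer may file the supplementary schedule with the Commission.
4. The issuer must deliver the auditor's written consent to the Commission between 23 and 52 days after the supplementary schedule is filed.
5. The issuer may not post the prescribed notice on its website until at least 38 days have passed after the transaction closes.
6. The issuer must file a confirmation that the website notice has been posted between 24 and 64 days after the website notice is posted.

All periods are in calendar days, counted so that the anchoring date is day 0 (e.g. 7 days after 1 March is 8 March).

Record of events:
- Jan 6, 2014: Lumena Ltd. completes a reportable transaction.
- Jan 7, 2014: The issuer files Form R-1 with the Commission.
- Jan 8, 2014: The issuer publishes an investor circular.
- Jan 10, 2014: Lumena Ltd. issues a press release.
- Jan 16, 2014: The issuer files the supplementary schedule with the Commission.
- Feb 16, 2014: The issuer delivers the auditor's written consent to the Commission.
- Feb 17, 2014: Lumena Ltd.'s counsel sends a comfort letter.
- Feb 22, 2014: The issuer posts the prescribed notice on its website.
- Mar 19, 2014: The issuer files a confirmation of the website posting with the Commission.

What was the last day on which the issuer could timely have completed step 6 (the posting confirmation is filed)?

Step 6 runs from Feb 22, 2014, when the website notice is posted. The window is 24–64 days after Feb 22, 2014; it closes on Apr 27, 2014.

Apr 27, 2014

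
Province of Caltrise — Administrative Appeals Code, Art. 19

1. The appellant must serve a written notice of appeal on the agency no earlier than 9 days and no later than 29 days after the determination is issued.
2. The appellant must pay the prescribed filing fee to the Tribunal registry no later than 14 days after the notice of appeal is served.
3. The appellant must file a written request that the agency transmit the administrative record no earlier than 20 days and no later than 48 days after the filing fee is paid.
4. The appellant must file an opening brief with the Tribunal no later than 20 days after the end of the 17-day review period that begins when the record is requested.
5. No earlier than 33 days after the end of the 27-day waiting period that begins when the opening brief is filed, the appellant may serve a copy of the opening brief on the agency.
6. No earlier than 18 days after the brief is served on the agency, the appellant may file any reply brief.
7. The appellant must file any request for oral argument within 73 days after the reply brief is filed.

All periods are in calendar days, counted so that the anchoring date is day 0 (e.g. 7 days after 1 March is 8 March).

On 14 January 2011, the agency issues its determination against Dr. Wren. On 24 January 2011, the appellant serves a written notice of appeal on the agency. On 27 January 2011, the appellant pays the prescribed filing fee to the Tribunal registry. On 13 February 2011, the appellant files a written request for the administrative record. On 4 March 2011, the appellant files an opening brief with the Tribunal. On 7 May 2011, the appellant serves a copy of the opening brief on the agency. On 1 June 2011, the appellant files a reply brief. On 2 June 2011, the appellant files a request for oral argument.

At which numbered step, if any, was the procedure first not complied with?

Step 3

(1) the permitted window runs from 14 January 2011 + 9 = 23 January 2011 to 14 January 2011 + 29 = 12 February 2011; done 24 January 2011 — within the window.
(2) due by 24 January 2011 + 14 days = 7 February 2011; completed 27 January 2011, before the deadline.
(3) the permitted window runs from 27 January 2011 + 20 = 16 February 2011 to 27 January 2011 + 48 = 16 March 2011; done 13 February 2011 — 3 days before the window opened.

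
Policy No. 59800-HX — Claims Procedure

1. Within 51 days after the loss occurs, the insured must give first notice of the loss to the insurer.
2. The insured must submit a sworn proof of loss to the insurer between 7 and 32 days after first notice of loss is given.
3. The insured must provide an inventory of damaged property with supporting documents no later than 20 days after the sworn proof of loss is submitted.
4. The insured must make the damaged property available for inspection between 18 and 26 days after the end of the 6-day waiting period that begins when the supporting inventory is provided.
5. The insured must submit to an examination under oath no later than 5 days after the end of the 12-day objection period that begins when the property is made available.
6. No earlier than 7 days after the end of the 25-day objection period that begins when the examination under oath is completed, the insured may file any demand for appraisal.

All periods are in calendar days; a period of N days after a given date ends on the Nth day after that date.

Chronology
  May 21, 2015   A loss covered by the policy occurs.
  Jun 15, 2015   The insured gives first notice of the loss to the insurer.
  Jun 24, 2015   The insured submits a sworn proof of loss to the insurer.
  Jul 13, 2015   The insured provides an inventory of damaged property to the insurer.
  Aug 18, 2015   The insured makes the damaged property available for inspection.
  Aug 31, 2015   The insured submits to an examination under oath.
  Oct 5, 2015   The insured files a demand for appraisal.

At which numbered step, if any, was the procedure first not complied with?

Step 4

(1) due by May 21, 2015 + 51 days = Jul 11, 2015; done Jun 15, 2015 — timely.
(2) the permitted window runs from Jun 15, 2015 + 7 = Jun 22, 2015 to Jun 15, 2015 + 32 = Jul 17, 2015; done Jun 24, 2015, which is between those dates.
(3) due by Jun 24, 2015 + 20 days = Jul 14, 2015; done Jul 13, 2015 — timely.
(4) the permitted window runs from Jul 19, 2015 + 18 = Aug 6, 2015 to Jul 19, 2015 + 26 = Aug 14, 2015; done Aug 18, 2015 — 4 days after the window closed.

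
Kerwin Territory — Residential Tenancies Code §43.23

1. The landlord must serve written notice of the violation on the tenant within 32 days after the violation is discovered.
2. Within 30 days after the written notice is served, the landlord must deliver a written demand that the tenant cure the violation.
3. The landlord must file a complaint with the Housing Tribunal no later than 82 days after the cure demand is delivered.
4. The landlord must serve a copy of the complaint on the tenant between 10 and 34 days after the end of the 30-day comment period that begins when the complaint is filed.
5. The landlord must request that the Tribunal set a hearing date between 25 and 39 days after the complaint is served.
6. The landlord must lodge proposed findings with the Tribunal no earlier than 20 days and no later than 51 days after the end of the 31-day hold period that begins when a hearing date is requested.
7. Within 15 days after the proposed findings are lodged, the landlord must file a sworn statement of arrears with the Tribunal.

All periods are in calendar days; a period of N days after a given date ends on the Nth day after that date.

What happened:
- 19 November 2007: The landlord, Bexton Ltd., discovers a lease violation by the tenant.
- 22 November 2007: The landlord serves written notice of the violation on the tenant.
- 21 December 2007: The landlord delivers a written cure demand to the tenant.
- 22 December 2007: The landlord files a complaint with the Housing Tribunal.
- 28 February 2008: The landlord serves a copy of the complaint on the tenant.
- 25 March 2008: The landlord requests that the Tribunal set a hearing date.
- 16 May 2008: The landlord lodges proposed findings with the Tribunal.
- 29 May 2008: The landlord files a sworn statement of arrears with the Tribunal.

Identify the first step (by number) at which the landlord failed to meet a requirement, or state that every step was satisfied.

Step 4

Step 1 — counting 32 days from 19 November 2007 (when the violation is discovered) gives a deadline of 21 December 2007; completed 22 November 2007, before the deadline.
Step 2 — counting 30 days from 22 November 2007 (when the written notice is served) gives a deadline of 22 December 2007; done 21 December 2007 — timely.
Step 3 — counting 82 days from 21 December 2007 (when the cure demand is delivered) gives a deadline of 12 March 2008; 22 December 2007 is within that limit.
Step 4 — 10 and 34 days from 21 January 2008 (end of the 30-day comment period, which began when the complaint is filed on 22 December 2007) are 31 January 2008 and 24 February 2008 respectively; done 28 February 2008 — 4 days after the window closed.
The analysis stops there.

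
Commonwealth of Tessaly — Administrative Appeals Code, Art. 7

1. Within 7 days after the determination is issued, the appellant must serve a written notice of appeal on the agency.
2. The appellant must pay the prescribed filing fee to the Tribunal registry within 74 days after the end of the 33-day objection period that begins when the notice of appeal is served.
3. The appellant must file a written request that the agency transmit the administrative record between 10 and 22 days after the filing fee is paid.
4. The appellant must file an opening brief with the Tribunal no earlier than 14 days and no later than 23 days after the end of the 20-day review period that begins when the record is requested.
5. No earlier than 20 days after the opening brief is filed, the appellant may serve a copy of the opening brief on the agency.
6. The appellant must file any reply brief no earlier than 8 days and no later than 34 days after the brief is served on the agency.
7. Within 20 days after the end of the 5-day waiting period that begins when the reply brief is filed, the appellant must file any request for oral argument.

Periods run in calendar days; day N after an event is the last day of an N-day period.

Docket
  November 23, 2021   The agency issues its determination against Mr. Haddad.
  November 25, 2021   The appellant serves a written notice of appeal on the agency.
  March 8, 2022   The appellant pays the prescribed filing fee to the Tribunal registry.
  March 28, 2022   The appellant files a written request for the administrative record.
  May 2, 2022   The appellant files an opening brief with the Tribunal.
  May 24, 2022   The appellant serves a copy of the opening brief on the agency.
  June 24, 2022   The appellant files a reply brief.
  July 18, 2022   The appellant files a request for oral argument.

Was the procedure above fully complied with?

Step 1 — counting 7 days from November 23, 2021 (when the determination is issued) gives a deadline of November 30, 2021; done November 25, 2021 — timely.
Step 2 — counting 74 days from December 28, 2021 (end of the 33-day objection period, which began when the notice of appeal is served on November 25, 2021) gives a deadline of March 12, 2022; completed March 8, 2022, before the deadline.
Step 3 — 10 and 22 days from March 8, 2022 (when the filing fee is paid) are March 18, 2022 and March 30, 2022 respectively; March 28, 2022 falls inside that range.
Step 4 — 14 and 23 days from April 17, 2022 (end of the 20-day review period, which began when the record is requested on March 28, 2022) are May 1, 2022 and May 10, 2022 respectively; done May 2, 2022, which is between those dates.
Step 5 — must wait 20 days from May 2, 2022 (when the opening brief is filed), so not before May 22, 2022; May 24, 2022 is on or after that date.
Step 6 — 8 and 34 days from May 24, 2022 (when the brief is served on the agency) are June 1, 2022 and June 27, 2022 respectively; done June 24, 2022 — within the window.
Step 7 — counting 20 days from June 29, 2022 (end of the 5-day waiting period, which began when the reply brief is filed on June 24, 2022) gives a deadline of July 19, 2022; completed July 18, 2022, before the deadline.

Yes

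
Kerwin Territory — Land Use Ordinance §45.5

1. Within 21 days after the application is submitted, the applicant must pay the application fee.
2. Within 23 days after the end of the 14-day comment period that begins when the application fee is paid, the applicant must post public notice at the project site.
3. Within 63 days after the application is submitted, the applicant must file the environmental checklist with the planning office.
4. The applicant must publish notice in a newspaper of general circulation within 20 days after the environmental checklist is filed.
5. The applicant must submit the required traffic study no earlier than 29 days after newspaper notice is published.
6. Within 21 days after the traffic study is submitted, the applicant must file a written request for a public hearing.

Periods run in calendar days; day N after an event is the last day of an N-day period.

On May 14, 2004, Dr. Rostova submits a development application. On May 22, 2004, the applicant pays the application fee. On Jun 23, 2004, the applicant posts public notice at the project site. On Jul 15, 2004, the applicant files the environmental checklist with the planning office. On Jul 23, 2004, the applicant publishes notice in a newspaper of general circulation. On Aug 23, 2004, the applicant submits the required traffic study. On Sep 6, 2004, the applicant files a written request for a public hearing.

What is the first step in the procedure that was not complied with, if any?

None — every step was satisfied

(1) due by May 14, 2004 + 21 days = Jun 4, 2004; completed May 22, 2004, before the deadline.
(2) due by Jun 5, 2004 + 23 days = Jun 28, 2004; completed Jun 23, 2004, before the deadline.
(3) due by May 14, 2004 + 63 days = Jul 16, 2004; done Jul 15, 2004 — timely.
(4) due by Jul 15, 2004 + 20 days = Aug 4, 2004; completed Jul 23, 2004, before the deadline.
(5) permitted from Jul 23, 2004 + 29 days = Aug 21, 2004 onward; done Aug 23, 2004, after the minimum wait.
(6) due by Aug 23, 2004 + 21 days = Sep 13, 2004; Sep 6, 2004 is within that limit.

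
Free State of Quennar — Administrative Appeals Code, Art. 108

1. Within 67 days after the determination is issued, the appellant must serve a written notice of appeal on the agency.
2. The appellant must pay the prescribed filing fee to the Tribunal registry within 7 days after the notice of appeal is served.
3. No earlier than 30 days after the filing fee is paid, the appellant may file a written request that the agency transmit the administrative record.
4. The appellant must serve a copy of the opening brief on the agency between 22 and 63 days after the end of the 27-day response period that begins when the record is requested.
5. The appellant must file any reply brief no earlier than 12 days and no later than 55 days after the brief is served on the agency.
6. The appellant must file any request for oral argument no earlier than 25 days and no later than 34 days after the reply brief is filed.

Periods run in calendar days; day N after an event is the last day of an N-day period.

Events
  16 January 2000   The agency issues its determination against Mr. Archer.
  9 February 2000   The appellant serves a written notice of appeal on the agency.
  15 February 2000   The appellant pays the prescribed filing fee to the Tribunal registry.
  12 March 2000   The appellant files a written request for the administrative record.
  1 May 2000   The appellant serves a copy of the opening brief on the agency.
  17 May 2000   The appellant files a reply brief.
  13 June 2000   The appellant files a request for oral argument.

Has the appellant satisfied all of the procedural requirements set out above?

Step 1 — counting 67 days from 16 January 2000 (when the determination is issued) gives a deadline of 23 March 2000; 9 February 2000 is within that limit.
Step 2 — counting 7 days from 9 February 2000 (when the notice of appeal is served) gives a deadline of 16 February 2000; completed 15 February 2000, before the deadline.
Step 3 — must wait 30 days from 15 February 2000 (when the filing fee is paid), so not before 16 March 2000; 12 March 2000 is 4 days before the earliest permitted date.
No need to go further; step 3 was not satisfied.

No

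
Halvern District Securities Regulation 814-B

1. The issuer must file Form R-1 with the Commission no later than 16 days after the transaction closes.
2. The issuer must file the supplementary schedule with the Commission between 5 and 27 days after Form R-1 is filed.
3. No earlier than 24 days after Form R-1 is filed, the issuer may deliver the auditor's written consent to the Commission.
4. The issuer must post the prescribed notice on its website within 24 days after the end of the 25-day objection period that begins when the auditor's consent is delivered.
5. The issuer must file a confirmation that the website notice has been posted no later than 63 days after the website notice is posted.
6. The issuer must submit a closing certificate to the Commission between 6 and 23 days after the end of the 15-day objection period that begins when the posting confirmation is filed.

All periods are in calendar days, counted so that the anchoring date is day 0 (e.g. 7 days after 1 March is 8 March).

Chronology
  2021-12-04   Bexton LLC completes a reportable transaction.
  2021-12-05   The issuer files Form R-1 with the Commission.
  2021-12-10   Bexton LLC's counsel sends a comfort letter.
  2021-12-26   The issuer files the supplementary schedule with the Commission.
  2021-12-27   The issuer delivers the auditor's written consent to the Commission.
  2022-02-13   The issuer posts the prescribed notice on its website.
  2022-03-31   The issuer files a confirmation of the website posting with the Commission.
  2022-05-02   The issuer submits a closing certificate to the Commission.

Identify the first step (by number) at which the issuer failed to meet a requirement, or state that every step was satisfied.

Step 1 — counting 16 days from 2021-12-04 (when the transaction closes) gives a deadline of 2021-12-20; 2021-12-05 is within that limit.
Step 2 — 5 and 27 days from 2021-12-05 (when Form R-1 is filed) are 2021-12-10 and 2022-01-01 respectively; done 2021-12-26, which is between those dates.
Step 3 — must wait 24 days from 2021-12-05 (when Form R-1 is filed), so not before 2021-12-29; done 2021-12-27 — 2 days too early.

Step 3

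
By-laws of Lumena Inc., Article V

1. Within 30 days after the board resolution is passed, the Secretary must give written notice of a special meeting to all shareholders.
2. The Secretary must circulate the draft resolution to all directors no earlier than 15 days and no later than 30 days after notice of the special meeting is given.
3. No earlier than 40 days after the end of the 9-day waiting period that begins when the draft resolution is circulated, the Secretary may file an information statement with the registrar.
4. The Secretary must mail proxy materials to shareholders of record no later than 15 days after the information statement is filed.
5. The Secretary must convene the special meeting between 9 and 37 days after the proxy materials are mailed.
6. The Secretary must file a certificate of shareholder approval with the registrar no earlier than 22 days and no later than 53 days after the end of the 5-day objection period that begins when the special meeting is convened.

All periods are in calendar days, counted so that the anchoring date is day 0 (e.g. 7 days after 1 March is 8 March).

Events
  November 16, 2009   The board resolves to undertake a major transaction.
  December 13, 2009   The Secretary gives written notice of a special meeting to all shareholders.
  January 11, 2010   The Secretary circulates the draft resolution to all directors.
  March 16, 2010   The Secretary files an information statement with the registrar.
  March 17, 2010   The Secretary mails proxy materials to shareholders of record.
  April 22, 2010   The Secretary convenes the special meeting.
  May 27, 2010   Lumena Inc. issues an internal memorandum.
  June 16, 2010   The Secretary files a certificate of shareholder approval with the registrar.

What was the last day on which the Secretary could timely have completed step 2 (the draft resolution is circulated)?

Step 2 runs from December 13, 2009, when notice of the special meeting is given. The window is 15–30 days after December 13, 2009; it closes on January 12, 2010.

January 12, 2010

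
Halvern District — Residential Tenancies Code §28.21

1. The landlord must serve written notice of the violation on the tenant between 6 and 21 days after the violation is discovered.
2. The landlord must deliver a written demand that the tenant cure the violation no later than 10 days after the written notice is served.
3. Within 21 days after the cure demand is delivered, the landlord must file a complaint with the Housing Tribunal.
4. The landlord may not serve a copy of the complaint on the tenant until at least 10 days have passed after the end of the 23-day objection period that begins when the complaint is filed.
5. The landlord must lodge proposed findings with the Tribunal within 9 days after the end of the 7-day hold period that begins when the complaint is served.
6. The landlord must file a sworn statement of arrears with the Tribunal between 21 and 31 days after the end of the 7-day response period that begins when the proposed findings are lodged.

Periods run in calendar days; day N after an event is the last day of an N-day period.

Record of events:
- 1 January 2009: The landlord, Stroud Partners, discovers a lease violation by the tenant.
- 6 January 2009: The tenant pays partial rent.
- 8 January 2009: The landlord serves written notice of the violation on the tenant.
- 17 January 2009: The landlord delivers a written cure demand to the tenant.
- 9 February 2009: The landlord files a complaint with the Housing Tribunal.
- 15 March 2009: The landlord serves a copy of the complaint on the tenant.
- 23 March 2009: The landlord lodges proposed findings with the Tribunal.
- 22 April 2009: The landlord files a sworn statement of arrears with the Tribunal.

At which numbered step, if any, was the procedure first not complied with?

Step 3

Step 1 — 6 and 21 days from 1 January 2009 (when the violation is discovered) are 7 January 2009 and 22 January 2009 respectively; done 8 January 2009, which is between those dates.
Step 2 — counting 10 days from 8 January 2009 (when the written notice is served) gives a deadline of 18 January 2009; 17 January 2009 is within that limit.
Step 3 — counting 21 days from 17 January 2009 (when the cure demand is delivered) gives a deadline of 7 February 2009; done 9 February 2009 — 2 days late.
No need to go further; step 3 was not satisfied.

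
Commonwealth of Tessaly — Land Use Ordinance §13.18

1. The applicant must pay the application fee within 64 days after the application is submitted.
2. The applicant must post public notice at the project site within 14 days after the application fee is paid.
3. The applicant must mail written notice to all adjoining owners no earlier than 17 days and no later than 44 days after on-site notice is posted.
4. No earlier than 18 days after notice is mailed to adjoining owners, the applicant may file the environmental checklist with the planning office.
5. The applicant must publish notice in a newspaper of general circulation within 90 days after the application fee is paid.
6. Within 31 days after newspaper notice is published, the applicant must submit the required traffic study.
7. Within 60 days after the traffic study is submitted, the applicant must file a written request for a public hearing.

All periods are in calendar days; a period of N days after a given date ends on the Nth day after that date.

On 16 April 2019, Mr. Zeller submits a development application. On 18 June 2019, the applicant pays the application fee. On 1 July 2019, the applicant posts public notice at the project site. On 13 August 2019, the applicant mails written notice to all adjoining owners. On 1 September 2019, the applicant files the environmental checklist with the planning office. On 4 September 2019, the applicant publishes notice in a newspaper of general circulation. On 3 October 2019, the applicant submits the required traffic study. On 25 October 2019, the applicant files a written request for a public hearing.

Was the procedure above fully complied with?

Yes

Step 1 — counting 64 days from 16 April 2019 (when the application is submitted) gives a deadline of 19 June 2019; 18 June 2019 is within that limit.
Step 2 — counting 14 days from 18 June 2019 (when the application fee is paid) gives a deadline of 2 July 2019; completed 1 July 2019, before the deadline.
Step 3 — 17 and 44 days from 1 July 2019 (when on-site notice is posted) are 18 July 2019 and 14 August 2019 respectively; 13 August 2019 falls inside that range.
Step 4 — must wait 18 days from 13 August 2019 (when notice is mailed to adjoining owners), so not before 31 August 2019; 1 September 2019 is on or after that date.
Step 5 — counting 90 days from 18 June 2019 (when the application fee is paid) gives a deadline of 16 September 2019; done 4 September 2019 — timely.
Step 6 — counting 31 days from 4 September 2019 (when newspaper notice is published) gives a deadline of 5 October 2019; 3 October 2019 is within that limit.
Step 7 — counting 60 days from 3 October 2019 (when the traffic study is submitted) gives a deadline of 2 December 2019; 25 October 2019 is within that limit.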